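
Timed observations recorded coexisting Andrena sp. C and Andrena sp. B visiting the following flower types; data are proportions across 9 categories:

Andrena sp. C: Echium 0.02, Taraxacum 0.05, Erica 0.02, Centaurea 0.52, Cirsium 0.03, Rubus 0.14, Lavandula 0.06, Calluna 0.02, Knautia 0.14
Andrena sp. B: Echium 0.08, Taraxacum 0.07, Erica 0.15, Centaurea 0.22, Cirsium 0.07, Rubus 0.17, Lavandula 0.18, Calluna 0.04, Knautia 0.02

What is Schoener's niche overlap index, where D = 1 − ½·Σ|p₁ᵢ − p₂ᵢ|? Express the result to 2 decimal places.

0.58

Σ|p₁ᵢ − p₂ᵢ| = 0.06 + 0.02 + 0.13 + 0.30 + 0.04 + 0.03 + 0.12 + 0.02 + 0.12 = 0.84
D = 1 − ½ × 0.84 = 1 − 0.420 = 0.5800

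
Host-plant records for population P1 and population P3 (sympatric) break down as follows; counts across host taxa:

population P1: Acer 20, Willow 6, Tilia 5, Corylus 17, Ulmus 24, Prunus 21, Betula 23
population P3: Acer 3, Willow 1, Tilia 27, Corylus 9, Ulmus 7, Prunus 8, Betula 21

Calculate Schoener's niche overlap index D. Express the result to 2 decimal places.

0.61

Proportions for population P1 (n=116): 20/116=0.1724, 6/116=0.0517, 5/116=0.0431, 17/116=0.1466, 24/116=0.2069, 21/116=0.1810, 23/116=0.1983
Proportions for population P3 (n=76): 3/76=0.0395, 1/76=0.0132, 27/76=0.3553, 9/76=0.1184, 7/76=0.0921, 8/76=0.1053, 21/76=0.2763
Σ|p₁ᵢ − p₂ᵢ| = 0.1329 + 0.0385 + 0.3122 + 0.0282 + 0.1148 + 0.0757 + 0.0780 = 0.7803
D = 1 − ½ × 0.7803 = 1 − 0.39015 = 0.60985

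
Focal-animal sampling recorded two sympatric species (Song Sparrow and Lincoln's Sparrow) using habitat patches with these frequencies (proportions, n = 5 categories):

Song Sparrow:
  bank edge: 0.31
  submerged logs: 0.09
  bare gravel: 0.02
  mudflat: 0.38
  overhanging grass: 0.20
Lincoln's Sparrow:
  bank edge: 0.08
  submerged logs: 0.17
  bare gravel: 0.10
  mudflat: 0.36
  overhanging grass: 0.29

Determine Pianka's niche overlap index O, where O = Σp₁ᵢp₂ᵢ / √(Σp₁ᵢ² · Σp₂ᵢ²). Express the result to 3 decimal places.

0.866

Σ p₁ᵢp₂ᵢ = 0.0248 + 0.0153 + 0.0020 + 0.1368 + 0.0580 = 0.2369
Σp_1ᵢ² = 0.31² + 0.09² + 0.02² + 0.38² + 0.20² = 0.0961 + 0.0081 + 0.0004 + 0.1444 + 0.0400 = 0.2890
Σp_2ᵢ² = 0.08² + 0.17² + 0.10² + 0.36² + 0.29² = 0.0064 + 0.0289 + 0.0100 + 0.1296 + 0.0841 = 0.2590
O = 0.2369 / √(0.2890 × 0.2590) = 0.2369 / 0.273589 = 0.86590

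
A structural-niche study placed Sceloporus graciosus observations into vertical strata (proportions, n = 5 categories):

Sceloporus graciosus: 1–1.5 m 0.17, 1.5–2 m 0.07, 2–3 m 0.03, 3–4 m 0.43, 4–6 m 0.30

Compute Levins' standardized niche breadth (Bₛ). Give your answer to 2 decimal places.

0.56

Σpᵢ² = 0.17² + 0.07² + 0.03² + 0.43² + 0.30² = 0.0289 + 0.0049 + 0.0009 + 0.1849 + 0.0900 = 0.3096
B = 1 / 0.3096 = 3.2300
Bₛ = (B − 1)/(n − 1) = (3.2300 − 1)/(5 − 1) = 2.2300/4 = 0.5575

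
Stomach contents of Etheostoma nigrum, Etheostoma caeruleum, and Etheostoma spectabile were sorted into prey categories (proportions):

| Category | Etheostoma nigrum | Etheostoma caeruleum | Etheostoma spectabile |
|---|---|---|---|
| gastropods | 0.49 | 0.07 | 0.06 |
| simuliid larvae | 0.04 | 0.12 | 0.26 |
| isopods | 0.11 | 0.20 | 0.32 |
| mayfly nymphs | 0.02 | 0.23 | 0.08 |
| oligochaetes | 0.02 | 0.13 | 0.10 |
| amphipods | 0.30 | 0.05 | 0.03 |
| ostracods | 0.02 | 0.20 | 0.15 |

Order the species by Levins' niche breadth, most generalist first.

Σp_nigrᵢ² = 0.49² + 0.04² + 0.11² + 0.02² + 0.02² + 0.30² + 0.02² = 0.2401 + 0.0016 + 0.0121 + 0.0004 + 0.0004 + 0.0900 + 0.0004 = 0.3450
B_nigr = 1 / 0.3450 = 2.8986
Σp_caerᵢ² = 0.07² + 0.12² + 0.20² + 0.23² + 0.13² + 0.05² + 0.20² = 0.0049 + 0.0144 + 0.0400 + 0.0529 + 0.0169 + 0.0025 + 0.0400 = 0.1716
B_caer = 1 / 0.1716 = 5.8275
Σp_specᵢ² = 0.06² + 0.26² + 0.32² + 0.08² + 0.10² + 0.03² + 0.15² = 0.0036 + 0.0676 + 0.1024 + 0.0064 + 0.0100 + 0.0009 + 0.0225 = 0.2134
B_spec = 1 / 0.2134 = 4.6860
Ranking by B (broadest → narrowest): Etheostoma caeruleum (5.83) > Etheostoma spectabile (4.69) > Etheostoma nigrum (2.90)

Etheostoma caeruleum > Etheostoma spectabile > Etheostoma nigrum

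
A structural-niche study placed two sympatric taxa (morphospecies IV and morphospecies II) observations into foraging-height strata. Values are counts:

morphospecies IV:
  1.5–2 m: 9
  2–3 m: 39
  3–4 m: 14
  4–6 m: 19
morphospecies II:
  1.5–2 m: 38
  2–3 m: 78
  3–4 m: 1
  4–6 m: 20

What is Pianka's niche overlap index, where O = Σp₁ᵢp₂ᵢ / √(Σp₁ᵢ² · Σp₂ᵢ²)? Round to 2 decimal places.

0.91

Proportions for morphospecies IV (n=81): 9/81=0.1111, 39/81=0.4815, 14/81=0.1728, 19/81=0.2346
Proportions for morphospecies II (n=137): 38/137=0.2774, 78/137=0.5693, 1/137=0.0073, 20/137=0.1460
Σ p₁ᵢp₂ᵢ = 0.030819 + 0.274118 + 0.001261 + 0.034252 = 0.340450
Σp_1ᵢ² = 0.1111² + 0.4815² + 0.1728² + 0.2346² = 0.012343 + 0.231842 + 0.029860 + 0.055037 = 0.329082
Σp_2ᵢ² = 0.2774² + 0.5693² + 0.0073² + 0.1460² = 0.076951 + 0.324102 + 0.000053 + 0.021316 = 0.422422
O = 0.340450 / √(0.329082 × 0.422422) = 0.340450 / 0.3728424 = 0.9131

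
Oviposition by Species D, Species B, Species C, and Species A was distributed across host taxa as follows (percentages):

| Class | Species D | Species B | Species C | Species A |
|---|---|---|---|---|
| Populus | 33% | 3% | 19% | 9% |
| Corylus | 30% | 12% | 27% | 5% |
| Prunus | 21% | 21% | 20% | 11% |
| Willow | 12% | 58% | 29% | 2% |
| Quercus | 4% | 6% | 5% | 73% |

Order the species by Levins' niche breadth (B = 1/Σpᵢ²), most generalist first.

Convert percentages to proportions (divide by 100).
Σp_Dᵢ² = 0.33² + 0.30² + 0.21² + 0.12² + 0.04² = 0.1089 + 0.0900 + 0.0441 + 0.0144 + 0.0016 = 0.2590
B_D = 1 / 0.2590 = 3.8610
Σp_Bᵢ² = 0.03² + 0.12² + 0.21² + 0.58² + 0.06² = 0.0009 + 0.0144 + 0.0441 + 0.3364 + 0.0036 = 0.3994
B_B = 1 / 0.3994 = 2.5038
Σp_Cᵢ² = 0.19² + 0.27² + 0.20² + 0.29² + 0.05² = 0.0361 + 0.0729 + 0.0400 + 0.0841 + 0.0025 = 0.2356
B_C = 1 / 0.2356 = 4.2445
Σp_Aᵢ² = 0.09² + 0.05² + 0.11² + 0.02² + 0.73² = 0.0081 + 0.0025 + 0.0121 + 0.0004 + 0.5329 = 0.5560
B_A = 1 / 0.5560 = 1.7986
Ranking by B (broadest → narrowest): Species C (4.24) > Species D (3.86) > Species B (2.50) > Species A (1.80)

Species C > Species D > Species B > Species A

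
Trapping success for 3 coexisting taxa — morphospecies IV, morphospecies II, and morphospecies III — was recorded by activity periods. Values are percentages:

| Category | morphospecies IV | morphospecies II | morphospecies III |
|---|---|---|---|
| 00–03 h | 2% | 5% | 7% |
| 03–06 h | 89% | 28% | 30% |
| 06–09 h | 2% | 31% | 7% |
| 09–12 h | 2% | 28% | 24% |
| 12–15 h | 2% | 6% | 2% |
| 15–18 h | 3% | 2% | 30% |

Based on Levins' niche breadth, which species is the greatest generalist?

Convert percentages to proportions (divide by 100).
Σp_IVᵢ² = 0.02² + 0.89² + 0.02² + 0.02² + 0.02² + 0.03² = 0.0004 + 0.7921 + 0.0004 + 0.0004 + 0.0004 + 0.0009 = 0.7946
B_IV = 1 / 0.7946 = 1.2585
Σp_IIᵢ² = 0.05² + 0.28² + 0.31² + 0.28² + 0.06² + 0.02² = 0.0025 + 0.0784 + 0.0961 + 0.0784 + 0.0036 + 0.0004 = 0.2594
B_II = 1 / 0.2594 = 3.8551
Σp_IIIᵢ² = 0.07² + 0.30² + 0.07² + 0.24² + 0.02² + 0.30² = 0.0049 + 0.0900 + 0.0049 + 0.0576 + 0.0004 + 0.0900 = 0.2478
B_III = 1 / 0.2478 = 4.0355
Highest B → broadest niche (most generalist): morphospecies III (B = 4.04).

morphospecies III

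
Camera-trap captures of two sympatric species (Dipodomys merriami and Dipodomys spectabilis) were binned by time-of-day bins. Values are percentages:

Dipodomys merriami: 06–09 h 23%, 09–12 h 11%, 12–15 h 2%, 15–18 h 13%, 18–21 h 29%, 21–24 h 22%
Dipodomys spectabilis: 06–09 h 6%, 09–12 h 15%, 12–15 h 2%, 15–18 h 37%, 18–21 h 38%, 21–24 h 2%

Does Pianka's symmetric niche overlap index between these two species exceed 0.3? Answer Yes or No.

Convert percentages to proportions (divide by 100).
Σ p₁ᵢp₂ᵢ = 0.0138 + 0.0165 + 0.0004 + 0.0481 + 0.1102 + 0.0044 = 0.1934
Σp_1ᵢ² = 0.23² + 0.11² + 0.02² + 0.13² + 0.29² + 0.22² = 0.0529 + 0.0121 + 0.0004 + 0.0169 + 0.0841 + 0.0484 = 0.2148
Σp_2ᵢ² = 0.06² + 0.15² + 0.02² + 0.37² + 0.38² + 0.02² = 0.0036 + 0.0225 + 0.0004 + 0.1369 + 0.1444 + 0.0004 = 0.3082
O = 0.1934 / √(0.2148 × 0.3082) = 0.1934 / 0.25730 = 0.7517
O = 0.7517 > 0.3 → Yes.

Yes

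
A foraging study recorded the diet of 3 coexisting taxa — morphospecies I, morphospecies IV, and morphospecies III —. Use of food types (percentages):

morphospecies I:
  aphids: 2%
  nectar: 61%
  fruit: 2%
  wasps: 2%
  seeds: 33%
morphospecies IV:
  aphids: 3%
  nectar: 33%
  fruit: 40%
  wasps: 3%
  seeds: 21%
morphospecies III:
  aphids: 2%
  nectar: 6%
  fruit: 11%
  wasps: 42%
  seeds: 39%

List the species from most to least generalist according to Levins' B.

morphospecies IV > morphospecies III > morphospecies I

Convert percentages to proportions (divide by 100).
Σp_Iᵢ² = 0.02² + 0.61² + 0.02² + 0.02² + 0.33² = 0.0004 + 0.3721 + 0.0004 + 0.0004 + 0.1089 = 0.4822
B_I = 1 / 0.4822 = 2.0738
Σp_IVᵢ² = 0.03² + 0.33² + 0.40² + 0.03² + 0.21² = 0.0009 + 0.1089 + 0.1600 + 0.0009 + 0.0441 = 0.3148
B_IV = 1 / 0.3148 = 3.1766
Σp_IIIᵢ² = 0.02² + 0.06² + 0.11² + 0.42² + 0.39² = 0.0004 + 0.0036 + 0.0121 + 0.1764 + 0.1521 = 0.3446
B_III = 1 / 0.3446 = 2.9019
Ranking by B (broadest → narrowest): morphospecies IV (3.18) > morphospecies III (2.90) > morphospecies I (2.07)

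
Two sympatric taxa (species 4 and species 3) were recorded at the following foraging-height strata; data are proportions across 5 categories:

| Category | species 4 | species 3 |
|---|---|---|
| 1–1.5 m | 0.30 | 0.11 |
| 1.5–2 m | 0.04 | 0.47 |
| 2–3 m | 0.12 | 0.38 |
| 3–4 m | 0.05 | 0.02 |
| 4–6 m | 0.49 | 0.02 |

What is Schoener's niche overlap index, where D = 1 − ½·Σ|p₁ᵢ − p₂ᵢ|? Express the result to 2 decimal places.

0.31

Σ|p₁ᵢ − p₂ᵢ| = 0.19 + 0.43 + 0.26 + 0.03 + 0.47 = 1.38
D = 1 − ½ × 1.38 = 1 − 0.690 = 0.3100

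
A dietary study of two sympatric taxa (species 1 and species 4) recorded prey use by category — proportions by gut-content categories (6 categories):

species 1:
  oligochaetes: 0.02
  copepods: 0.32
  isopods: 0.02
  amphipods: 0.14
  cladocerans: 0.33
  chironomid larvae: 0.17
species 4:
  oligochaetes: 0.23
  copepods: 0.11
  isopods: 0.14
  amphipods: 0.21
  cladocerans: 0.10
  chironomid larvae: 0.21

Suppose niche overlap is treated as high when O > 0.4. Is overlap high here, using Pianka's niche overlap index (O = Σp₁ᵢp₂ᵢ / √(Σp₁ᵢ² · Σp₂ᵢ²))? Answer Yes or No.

Yes

Σ p₁ᵢp₂ᵢ = 0.0046 + 0.0352 + 0.0028 + 0.0294 + 0.0330 + 0.0357 = 0.1407
Σp_1ᵢ² = 0.02² + 0.32² + 0.02² + 0.14² + 0.33² + 0.17² = 0.0004 + 0.1024 + 0.0004 + 0.0196 + 0.1089 + 0.0289 = 0.2606
Σp_2ᵢ² = 0.23² + 0.11² + 0.14² + 0.21² + 0.10² + 0.21² = 0.0529 + 0.0121 + 0.0196 + 0.0441 + 0.0100 + 0.0441 = 0.1828
O = 0.1407 / √(0.2606 × 0.1828) = 0.1407 / 0.21826 = 0.6446
O = 0.6446 > 0.4 → Yes.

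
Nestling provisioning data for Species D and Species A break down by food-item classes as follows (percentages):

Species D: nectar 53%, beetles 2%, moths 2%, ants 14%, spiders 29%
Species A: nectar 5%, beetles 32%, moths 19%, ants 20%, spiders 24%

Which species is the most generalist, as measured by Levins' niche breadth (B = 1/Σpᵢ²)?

Species A

Convert percentages to proportions (divide by 100).
Σp_Dᵢ² = 0.53² + 0.02² + 0.02² + 0.14² + 0.29² = 0.2809 + 0.0004 + 0.0004 + 0.0196 + 0.0841 = 0.3854
B_D = 1 / 0.3854 = 2.5947
Σp_Aᵢ² = 0.05² + 0.32² + 0.19² + 0.20² + 0.24² = 0.0025 + 0.1024 + 0.0361 + 0.0400 + 0.0576 = 0.2386
B_A = 1 / 0.2386 = 4.1911
Highest B → broadest niche (most generalist): Species A (B = 4.19).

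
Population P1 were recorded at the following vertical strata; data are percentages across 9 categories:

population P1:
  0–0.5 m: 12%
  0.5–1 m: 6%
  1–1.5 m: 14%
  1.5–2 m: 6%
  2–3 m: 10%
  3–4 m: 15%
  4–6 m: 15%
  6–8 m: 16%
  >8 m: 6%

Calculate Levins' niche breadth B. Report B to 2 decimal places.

7.97

Convert percentages to proportions (divide by 100).
Σpᵢ² = 0.12² + 0.06² + 0.14² + 0.06² + 0.10² + 0.15² + 0.15² + 0.16² + 0.06² = 0.0144 + 0.0036 + 0.0196 + 0.0036 + 0.0100 + 0.0225 + 0.0225 + 0.0256 + 0.0036 = 0.1254
B = 1 / 0.1254 = 7.9745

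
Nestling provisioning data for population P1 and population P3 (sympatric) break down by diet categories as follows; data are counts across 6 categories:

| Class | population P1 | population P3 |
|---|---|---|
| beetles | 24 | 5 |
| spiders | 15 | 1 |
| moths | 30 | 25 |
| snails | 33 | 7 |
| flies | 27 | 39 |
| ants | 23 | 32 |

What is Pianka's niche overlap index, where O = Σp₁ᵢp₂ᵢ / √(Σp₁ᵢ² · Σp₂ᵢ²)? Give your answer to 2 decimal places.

Proportions for population P1 (n=152): 24/152=0.1579, 15/152=0.0987, 30/152=0.1974, 33/152=0.2171, 27/152=0.1776, 23/152=0.1513
Proportions for population P3 (n=109): 5/109=0.0459, 1/109=0.0092, 25/109=0.2294, 7/109=0.0642, 39/109=0.3578, 32/109=0.2936
Σ p₁ᵢp₂ᵢ = 0.007248 + 0.000908 + 0.045284 + 0.013938 + 0.063545 + 0.044422 = 0.175345
Σp_1ᵢ² = 0.1579² + 0.0987² + 0.1974² + 0.2171² + 0.1776² + 0.1513² = 0.024932 + 0.009742 + 0.038967 + 0.047132 + 0.031542 + 0.022892 = 0.175207
Σp_2ᵢ² = 0.0459² + 0.0092² + 0.2294² + 0.0642² + 0.3578² + 0.2936² = 0.002107 + 0.000085 + 0.052624 + 0.004122 + 0.128021 + 0.086201 = 0.273160
O = 0.175345 / √(0.175207 × 0.273160) = 0.175345 / 0.2187682 = 0.8015

0.80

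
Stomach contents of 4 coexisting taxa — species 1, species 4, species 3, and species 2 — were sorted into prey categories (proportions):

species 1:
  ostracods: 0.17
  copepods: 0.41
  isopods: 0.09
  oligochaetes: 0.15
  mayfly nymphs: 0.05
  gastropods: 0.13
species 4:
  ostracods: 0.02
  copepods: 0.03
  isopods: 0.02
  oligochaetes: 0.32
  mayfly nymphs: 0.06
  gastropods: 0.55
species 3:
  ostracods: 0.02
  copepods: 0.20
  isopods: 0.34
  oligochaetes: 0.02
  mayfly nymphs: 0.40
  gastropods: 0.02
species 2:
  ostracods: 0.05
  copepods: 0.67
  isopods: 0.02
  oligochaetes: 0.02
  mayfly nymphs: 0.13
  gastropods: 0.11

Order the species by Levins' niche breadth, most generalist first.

Σp_1ᵢ² = 0.17² + 0.41² + 0.09² + 0.15² + 0.05² + 0.13² = 0.0289 + 0.1681 + 0.0081 + 0.0225 + 0.0025 + 0.0169 = 0.2470
B_1 = 1 / 0.2470 = 4.0486
Σp_4ᵢ² = 0.02² + 0.03² + 0.02² + 0.32² + 0.06² + 0.55² = 0.0004 + 0.0009 + 0.0004 + 0.1024 + 0.0036 + 0.3025 = 0.4102
B_4 = 1 / 0.4102 = 2.4378
Σp_3ᵢ² = 0.02² + 0.20² + 0.34² + 0.02² + 0.40² + 0.02² = 0.0004 + 0.0400 + 0.1156 + 0.0004 + 0.1600 + 0.0004 = 0.3168
B_3 = 1 / 0.3168 = 3.1566
Σp_2ᵢ² = 0.05² + 0.67² + 0.02² + 0.02² + 0.13² + 0.11² = 0.0025 + 0.4489 + 0.0004 + 0.0004 + 0.0169 + 0.0121 = 0.4812
B_2 = 1 / 0.4812 = 2.0781
Ranking by B (broadest → narrowest): species 1 (4.05) > species 3 (3.16) > species 4 (2.44) > species 2 (2.08)

species 1 > species 3 > species 4 > species 2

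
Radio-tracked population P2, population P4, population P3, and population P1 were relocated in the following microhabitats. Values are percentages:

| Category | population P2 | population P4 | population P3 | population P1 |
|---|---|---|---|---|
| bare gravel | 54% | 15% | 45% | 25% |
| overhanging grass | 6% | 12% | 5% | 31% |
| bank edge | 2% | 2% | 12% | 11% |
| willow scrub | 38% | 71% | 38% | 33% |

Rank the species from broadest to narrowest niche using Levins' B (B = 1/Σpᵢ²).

Convert percentages to proportions (divide by 100).
Σp_P2ᵢ² = 0.54² + 0.06² + 0.02² + 0.38² = 0.2916 + 0.0036 + 0.0004 + 0.1444 = 0.4400
B_P2 = 1 / 0.4400 = 2.2727
Σp_P4ᵢ² = 0.15² + 0.12² + 0.02² + 0.71² = 0.0225 + 0.0144 + 0.0004 + 0.5041 = 0.5414
B_P4 = 1 / 0.5414 = 1.8471
Σp_P3ᵢ² = 0.45² + 0.05² + 0.12² + 0.38² = 0.2025 + 0.0025 + 0.0144 + 0.1444 = 0.3638
B_P3 = 1 / 0.3638 = 2.7488
Σp_P1ᵢ² = 0.25² + 0.31² + 0.11² + 0.33² = 0.0625 + 0.0961 + 0.0121 + 0.1089 = 0.2796
B_P1 = 1 / 0.2796 = 3.5765
Ranking by B (broadest → narrowest): population P1 (3.58) > population P3 (2.75) > population P2 (2.27) > population P4 (1.85)

population P1 > population P3 > population P2 > population P4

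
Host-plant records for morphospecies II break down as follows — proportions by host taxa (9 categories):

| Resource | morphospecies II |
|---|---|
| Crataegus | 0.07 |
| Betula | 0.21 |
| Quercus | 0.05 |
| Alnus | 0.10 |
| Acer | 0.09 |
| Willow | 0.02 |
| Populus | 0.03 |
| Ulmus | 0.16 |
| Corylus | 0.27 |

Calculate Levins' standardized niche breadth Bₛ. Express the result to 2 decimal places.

0.61

Σpᵢ² = 0.07² + 0.21² + 0.05² + 0.10² + 0.09² + 0.02² + 0.03² + 0.16² + 0.27² = 0.0049 + 0.0441 + 0.0025 + 0.0100 + 0.0081 + 0.0004 + 0.0009 + 0.0256 + 0.0729 = 0.1694
B = 1 / 0.1694 = 5.9032
Bₛ = (B − 1)/(n − 1) = (5.9032 − 1)/(9 − 1) = 4.9032/8 = 0.6129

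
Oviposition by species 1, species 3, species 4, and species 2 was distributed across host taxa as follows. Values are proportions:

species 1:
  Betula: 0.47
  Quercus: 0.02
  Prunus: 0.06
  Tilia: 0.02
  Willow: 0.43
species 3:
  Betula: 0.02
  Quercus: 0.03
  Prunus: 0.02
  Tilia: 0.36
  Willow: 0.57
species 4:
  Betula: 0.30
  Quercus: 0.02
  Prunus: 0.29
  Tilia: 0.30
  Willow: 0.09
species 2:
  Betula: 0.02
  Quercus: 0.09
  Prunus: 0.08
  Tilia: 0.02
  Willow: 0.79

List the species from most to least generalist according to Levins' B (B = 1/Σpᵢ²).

species 4 > species 1 > species 3 > species 2

Σp_1ᵢ² = 0.47² + 0.02² + 0.06² + 0.02² + 0.43² = 0.2209 + 0.0004 + 0.0036 + 0.0004 + 0.1849 = 0.4102
B_1 = 1 / 0.4102 = 2.4378
Σp_3ᵢ² = 0.02² + 0.03² + 0.02² + 0.36² + 0.57² = 0.0004 + 0.0009 + 0.0004 + 0.1296 + 0.3249 = 0.4562
B_3 = 1 / 0.4562 = 2.1920
Σp_4ᵢ² = 0.30² + 0.02² + 0.29² + 0.30² + 0.09² = 0.0900 + 0.0004 + 0.0841 + 0.0900 + 0.0081 = 0.2726
B_4 = 1 / 0.2726 = 3.6684
Σp_2ᵢ² = 0.02² + 0.09² + 0.08² + 0.02² + 0.79² = 0.0004 + 0.0081 + 0.0064 + 0.0004 + 0.6241 = 0.6394
B_2 = 1 / 0.6394 = 1.5640
Ranking by B (broadest → narrowest): species 4 (3.67) > species 1 (2.44) > species 3 (2.19) > species 2 (1.56)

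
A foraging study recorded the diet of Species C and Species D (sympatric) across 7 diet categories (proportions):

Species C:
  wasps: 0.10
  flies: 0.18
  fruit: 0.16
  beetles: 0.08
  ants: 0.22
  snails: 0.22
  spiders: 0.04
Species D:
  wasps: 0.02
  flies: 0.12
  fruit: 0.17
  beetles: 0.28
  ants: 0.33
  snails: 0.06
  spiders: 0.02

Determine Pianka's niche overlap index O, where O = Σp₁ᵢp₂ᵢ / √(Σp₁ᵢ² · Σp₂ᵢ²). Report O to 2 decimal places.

Σ p₁ᵢp₂ᵢ = 0.0020 + 0.0216 + 0.0272 + 0.0224 + 0.0726 + 0.0132 + 0.0008 = 0.1598
Σp_1ᵢ² = 0.10² + 0.18² + 0.16² + 0.08² + 0.22² + 0.22² + 0.04² = 0.0100 + 0.0324 + 0.0256 + 0.0064 + 0.0484 + 0.0484 + 0.0016 = 0.1728
Σp_2ᵢ² = 0.02² + 0.12² + 0.17² + 0.28² + 0.33² + 0.06² + 0.02² = 0.0004 + 0.0144 + 0.0289 + 0.0784 + 0.1089 + 0.0036 + 0.0004 = 0.2350
O = 0.1598 / √(0.1728 × 0.2350) = 0.1598 / 0.20151 = 0.7930

0.79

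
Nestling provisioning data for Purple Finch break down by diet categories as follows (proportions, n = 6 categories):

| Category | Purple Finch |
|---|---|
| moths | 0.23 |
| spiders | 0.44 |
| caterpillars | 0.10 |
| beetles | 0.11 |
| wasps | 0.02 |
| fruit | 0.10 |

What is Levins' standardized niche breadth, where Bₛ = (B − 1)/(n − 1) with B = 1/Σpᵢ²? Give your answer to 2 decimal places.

Σpᵢ² = 0.23² + 0.44² + 0.10² + 0.11² + 0.02² + 0.10² = 0.0529 + 0.1936 + 0.0100 + 0.0121 + 0.0004 + 0.0100 = 0.2790
B = 1 / 0.2790 = 3.5842
Bₛ = (B − 1)/(n − 1) = (3.5842 − 1)/(6 − 1) = 2.5842/5 = 0.5168

0.52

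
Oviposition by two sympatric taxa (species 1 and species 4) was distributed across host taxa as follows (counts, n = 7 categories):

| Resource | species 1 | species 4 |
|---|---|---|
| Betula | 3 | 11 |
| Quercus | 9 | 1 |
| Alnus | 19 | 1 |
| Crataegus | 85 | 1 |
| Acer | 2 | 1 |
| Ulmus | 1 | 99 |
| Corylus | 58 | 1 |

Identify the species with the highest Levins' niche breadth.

species 1

Proportions for species 1 (n=177): 3/177=0.0169, 9/177=0.0508, 19/177=0.1073, 85/177=0.4802, 2/177=0.0113, 1/177=0.0056, 58/177=0.3277
Proportions for species 4 (n=115): 11/115=0.0957, 1/115=0.0087, 1/115=0.0087, 1/115=0.0087, 1/115=0.0087, 99/115=0.8609, 1/115=0.0087
Σp_1ᵢ² = 0.0169² + 0.0508² + 0.1073² + 0.4802² + 0.0113² + 0.0056² + 0.3277² = 0.000286 + 0.002581 + 0.011513 + 0.230592 + 0.000128 + 0.000031 + 0.107387 = 0.352518
B_1 = 1 / 0.352518 = 2.8367
Σp_4ᵢ² = 0.0957² + 0.0087² + 0.0087² + 0.0087² + 0.0087² + 0.8609² + 0.0087² = 0.009158 + 0.000076 + 0.000076 + 0.000076 + 0.000076 + 0.741149 + 0.000076 = 0.750687
B_4 = 1 / 0.750687 = 1.3321
Highest B → broadest niche (most generalist): species 1 (B = 2.84).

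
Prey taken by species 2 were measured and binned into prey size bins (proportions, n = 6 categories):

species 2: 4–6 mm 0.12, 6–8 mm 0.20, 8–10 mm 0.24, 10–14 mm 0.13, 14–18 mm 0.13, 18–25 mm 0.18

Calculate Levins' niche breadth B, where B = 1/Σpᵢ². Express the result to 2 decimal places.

5.61

Σpᵢ² = 0.12² + 0.20² + 0.24² + 0.13² + 0.13² + 0.18² = 0.0144 + 0.0400 + 0.0576 + 0.0169 + 0.0169 + 0.0324 = 0.1782
B = 1 / 0.1782 = 5.6117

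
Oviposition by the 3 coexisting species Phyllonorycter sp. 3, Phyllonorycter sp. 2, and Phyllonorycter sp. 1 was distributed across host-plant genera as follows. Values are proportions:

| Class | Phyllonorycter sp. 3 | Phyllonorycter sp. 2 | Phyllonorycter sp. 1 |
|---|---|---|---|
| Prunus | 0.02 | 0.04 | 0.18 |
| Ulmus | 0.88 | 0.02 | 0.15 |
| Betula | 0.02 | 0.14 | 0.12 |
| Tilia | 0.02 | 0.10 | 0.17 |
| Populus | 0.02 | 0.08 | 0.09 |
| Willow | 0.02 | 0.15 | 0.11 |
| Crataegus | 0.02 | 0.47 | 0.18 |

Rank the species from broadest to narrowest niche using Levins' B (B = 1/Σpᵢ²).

Phyllonorycter sp. 1 > Phyllonorycter sp. 2 > Phyllonorycter sp. 3

Σp_3ᵢ² = 0.02² + 0.88² + 0.02² + 0.02² + 0.02² + 0.02² + 0.02² = 0.0004 + 0.7744 + 0.0004 + 0.0004 + 0.0004 + 0.0004 + 0.0004 = 0.7768
B_3 = 1 / 0.7768 = 1.2873
Σp_2ᵢ² = 0.04² + 0.02² + 0.14² + 0.10² + 0.08² + 0.15² + 0.47² = 0.0016 + 0.0004 + 0.0196 + 0.0100 + 0.0064 + 0.0225 + 0.2209 = 0.2814
B_2 = 1 / 0.2814 = 3.5537
Σp_1ᵢ² = 0.18² + 0.15² + 0.12² + 0.17² + 0.09² + 0.11² + 0.18² = 0.0324 + 0.0225 + 0.0144 + 0.0289 + 0.0081 + 0.0121 + 0.0324 = 0.1508
B_1 = 1 / 0.1508 = 6.6313
Ranking by B (broadest → narrowest): Phyllonorycter sp. 1 (6.63) > Phyllonorycter sp. 2 (3.55) > Phyllonorycter sp. 3 (1.29)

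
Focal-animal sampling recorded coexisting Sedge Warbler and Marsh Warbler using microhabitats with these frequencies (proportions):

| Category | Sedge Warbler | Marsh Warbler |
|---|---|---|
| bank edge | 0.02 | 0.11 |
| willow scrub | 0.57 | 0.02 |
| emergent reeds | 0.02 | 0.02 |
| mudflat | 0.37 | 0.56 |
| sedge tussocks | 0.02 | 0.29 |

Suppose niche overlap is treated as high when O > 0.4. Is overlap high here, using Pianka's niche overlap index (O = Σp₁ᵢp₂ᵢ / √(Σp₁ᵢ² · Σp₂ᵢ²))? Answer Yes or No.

Σ p₁ᵢp₂ᵢ = 0.0022 + 0.0114 + 0.0004 + 0.2072 + 0.0058 = 0.2270
Σp_1ᵢ² = 0.02² + 0.57² + 0.02² + 0.37² + 0.02² = 0.0004 + 0.3249 + 0.0004 + 0.1369 + 0.0004 = 0.4630
Σp_2ᵢ² = 0.11² + 0.02² + 0.02² + 0.56² + 0.29² = 0.0121 + 0.0004 + 0.0004 + 0.3136 + 0.0841 = 0.4106
O = 0.2270 / √(0.4630 × 0.4106) = 0.2270 / 0.43601 = 0.5206
O = 0.5206 > 0.4 → Yes.

Yes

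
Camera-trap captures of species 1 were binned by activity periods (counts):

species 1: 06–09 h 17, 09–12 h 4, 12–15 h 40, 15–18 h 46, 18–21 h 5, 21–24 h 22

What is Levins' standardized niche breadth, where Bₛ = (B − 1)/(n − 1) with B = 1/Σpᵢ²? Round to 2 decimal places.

0.59

Proportions for species 1 (n=134): 17/134=0.1269, 4/134=0.0299, 40/134=0.2985, 46/134=0.3433, 5/134=0.0373, 22/134=0.1642
Σpᵢ² = 0.1269² + 0.0299² + 0.2985² + 0.3433² + 0.0373² + 0.1642² = 0.016104 + 0.000894 + 0.089102 + 0.117855 + 0.001391 + 0.026962 = 0.252308
B = 1 / 0.252308 = 3.9634
Bₛ = (B − 1)/(n − 1) = (3.9634 − 1)/(6 − 1) = 2.9634/5 = 0.5927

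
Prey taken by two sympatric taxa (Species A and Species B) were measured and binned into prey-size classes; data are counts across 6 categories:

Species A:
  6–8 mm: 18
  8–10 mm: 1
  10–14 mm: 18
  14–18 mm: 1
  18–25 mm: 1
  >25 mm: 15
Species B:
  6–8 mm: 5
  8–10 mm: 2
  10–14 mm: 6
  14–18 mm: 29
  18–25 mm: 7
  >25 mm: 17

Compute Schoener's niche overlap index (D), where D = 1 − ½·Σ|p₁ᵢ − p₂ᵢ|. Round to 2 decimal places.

0.48

Proportions for Species A (n=54): 18/54=0.3333, 1/54=0.0185, 18/54=0.3333, 1/54=0.0185, 1/54=0.0185, 15/54=0.2778
Proportions for Species B (n=66): 5/66=0.0758, 2/66=0.0303, 6/66=0.0909, 29/66=0.4394, 7/66=0.1061, 17/66=0.2576
Σ|p₁ᵢ − p₂ᵢ| = 0.2575 + 0.0118 + 0.2424 + 0.4209 + 0.0876 + 0.0202 = 1.0404
D = 1 − ½ × 1.0404 = 1 − 0.52020 = 0.47980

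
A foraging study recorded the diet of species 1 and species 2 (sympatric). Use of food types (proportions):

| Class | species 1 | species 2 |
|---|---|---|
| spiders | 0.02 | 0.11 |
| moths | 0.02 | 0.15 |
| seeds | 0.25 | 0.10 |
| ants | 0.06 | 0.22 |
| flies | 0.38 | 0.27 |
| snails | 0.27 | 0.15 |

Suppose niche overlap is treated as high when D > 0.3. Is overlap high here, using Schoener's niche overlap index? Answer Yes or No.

Σ|p₁ᵢ − p₂ᵢ| = 0.09 + 0.13 + 0.15 + 0.16 + 0.11 + 0.12 = 0.76
D = 1 − ½ × 0.76 = 1 − 0.380 = 0.6200
D = 0.6200 > 0.3 → Yes.

Yes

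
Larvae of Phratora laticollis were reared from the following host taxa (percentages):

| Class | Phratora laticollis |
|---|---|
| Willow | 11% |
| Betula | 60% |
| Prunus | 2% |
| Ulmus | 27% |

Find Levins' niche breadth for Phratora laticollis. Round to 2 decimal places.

Convert percentages to proportions (divide by 100).
Σpᵢ² = 0.11² + 0.60² + 0.02² + 0.27² = 0.0121 + 0.3600 + 0.0004 + 0.0729 = 0.4454
B = 1 / 0.4454 = 2.2452

2.25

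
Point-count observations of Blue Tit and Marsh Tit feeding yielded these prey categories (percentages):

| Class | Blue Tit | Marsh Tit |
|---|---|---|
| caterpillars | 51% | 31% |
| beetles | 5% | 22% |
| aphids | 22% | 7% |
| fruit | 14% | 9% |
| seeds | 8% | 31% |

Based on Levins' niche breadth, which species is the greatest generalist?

Convert percentages to proportions (divide by 100).
Σp_Blueᵢ² = 0.51² + 0.05² + 0.22² + 0.14² + 0.08² = 0.2601 + 0.0025 + 0.0484 + 0.0196 + 0.0064 = 0.3370
B_Blue = 1 / 0.3370 = 2.9674
Σp_Marsᵢ² = 0.31² + 0.22² + 0.07² + 0.09² + 0.31² = 0.0961 + 0.0484 + 0.0049 + 0.0081 + 0.0961 = 0.2536
B_Mars = 1 / 0.2536 = 3.9432
Highest B → broadest niche (most generalist): Marsh Tit (B = 3.94).

Marsh Tit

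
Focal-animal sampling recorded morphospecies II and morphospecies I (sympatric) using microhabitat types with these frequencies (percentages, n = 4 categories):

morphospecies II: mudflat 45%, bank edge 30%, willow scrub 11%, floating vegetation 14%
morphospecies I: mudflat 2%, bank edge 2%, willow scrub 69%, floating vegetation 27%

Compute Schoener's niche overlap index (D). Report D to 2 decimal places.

0.29

Convert percentages to proportions (divide by 100).
Σ|p₁ᵢ − p₂ᵢ| = 0.43 + 0.28 + 0.58 + 0.13 = 1.42
D = 1 − ½ × 1.42 = 1 − 0.710 = 0.2900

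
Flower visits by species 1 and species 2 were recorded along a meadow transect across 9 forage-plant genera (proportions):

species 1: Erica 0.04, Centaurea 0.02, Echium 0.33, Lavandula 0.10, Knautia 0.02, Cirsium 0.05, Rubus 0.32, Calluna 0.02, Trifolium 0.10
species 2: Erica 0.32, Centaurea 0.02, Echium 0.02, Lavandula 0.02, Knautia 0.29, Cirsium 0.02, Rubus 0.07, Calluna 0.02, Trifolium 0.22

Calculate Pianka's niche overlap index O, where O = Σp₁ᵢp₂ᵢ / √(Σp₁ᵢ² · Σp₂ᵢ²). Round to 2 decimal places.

Σ p₁ᵢp₂ᵢ = 0.0128 + 0.0004 + 0.0066 + 0.0020 + 0.0058 + 0.0010 + 0.0224 + 0.0004 + 0.0220 = 0.0734
Σp_1ᵢ² = 0.04² + 0.02² + 0.33² + 0.10² + 0.02² + 0.05² + 0.32² + 0.02² + 0.10² = 0.0016 + 0.0004 + 0.1089 + 0.0100 + 0.0004 + 0.0025 + 0.1024 + 0.0004 + 0.0100 = 0.2366
Σp_2ᵢ² = 0.32² + 0.02² + 0.02² + 0.02² + 0.29² + 0.02² + 0.07² + 0.02² + 0.22² = 0.1024 + 0.0004 + 0.0004 + 0.0004 + 0.0841 + 0.0004 + 0.0049 + 0.0004 + 0.0484 = 0.2418
O = 0.0734 / √(0.2366 × 0.2418) = 0.0734 / 0.23919 = 0.3069

0.31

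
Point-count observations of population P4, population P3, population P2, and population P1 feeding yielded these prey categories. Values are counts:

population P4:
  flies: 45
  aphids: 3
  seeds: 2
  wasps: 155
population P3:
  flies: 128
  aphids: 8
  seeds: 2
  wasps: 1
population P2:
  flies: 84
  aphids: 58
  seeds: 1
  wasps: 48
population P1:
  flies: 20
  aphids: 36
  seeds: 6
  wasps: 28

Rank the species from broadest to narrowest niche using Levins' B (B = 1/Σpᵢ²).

Proportions for population P4 (n=205): 45/205=0.2195, 3/205=0.0146, 2/205=0.0098, 155/205=0.7561
Proportions for population P3 (n=139): 128/139=0.9209, 8/139=0.0576, 2/139=0.0144, 1/139=0.0072
Proportions for population P2 (n=191): 84/191=0.4398, 58/191=0.3037, 1/191=0.0052, 48/191=0.2513
Proportions for population P1 (n=90): 20/90=0.2222, 36/90=0.4000, 6/90=0.0667, 28/90=0.3111
Σp_P4ᵢ² = 0.2195² + 0.0146² + 0.0098² + 0.7561² = 0.048180 + 0.000213 + 0.000096 + 0.571687 = 0.620176
B_P4 = 1 / 0.620176 = 1.6124
Σp_P3ᵢ² = 0.9209² + 0.0576² + 0.0144² + 0.0072² = 0.848057 + 0.003318 + 0.000207 + 0.000052 = 0.851634
B_P3 = 1 / 0.851634 = 1.1742
Σp_P2ᵢ² = 0.4398² + 0.3037² + 0.0052² + 0.2513² = 0.193424 + 0.092234 + 0.000027 + 0.063152 = 0.348837
B_P2 = 1 / 0.348837 = 2.8667
Σp_P1ᵢ² = 0.2222² + 0.4000² + 0.0667² + 0.3111² = 0.049373 + 0.160000 + 0.004449 + 0.096783 = 0.310605
B_P1 = 1 / 0.310605 = 3.2195
Ranking by B (broadest → narrowest): population P1 (3.22) > population P2 (2.87) > population P4 (1.61) > population P3 (1.17)

population P1 > population P2 > population P4 > population P3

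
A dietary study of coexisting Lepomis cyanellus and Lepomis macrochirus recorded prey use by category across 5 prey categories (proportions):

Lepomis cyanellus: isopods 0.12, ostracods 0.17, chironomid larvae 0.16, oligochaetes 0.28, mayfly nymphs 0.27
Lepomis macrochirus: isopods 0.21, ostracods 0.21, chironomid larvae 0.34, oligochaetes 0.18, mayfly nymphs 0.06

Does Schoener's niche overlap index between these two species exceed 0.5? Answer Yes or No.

Yes

Σ|p₁ᵢ − p₂ᵢ| = 0.09 + 0.04 + 0.18 + 0.10 + 0.21 = 0.62
D = 1 − ½ × 0.62 = 1 − 0.310 = 0.6900
D = 0.6900 > 0.5 → Yes.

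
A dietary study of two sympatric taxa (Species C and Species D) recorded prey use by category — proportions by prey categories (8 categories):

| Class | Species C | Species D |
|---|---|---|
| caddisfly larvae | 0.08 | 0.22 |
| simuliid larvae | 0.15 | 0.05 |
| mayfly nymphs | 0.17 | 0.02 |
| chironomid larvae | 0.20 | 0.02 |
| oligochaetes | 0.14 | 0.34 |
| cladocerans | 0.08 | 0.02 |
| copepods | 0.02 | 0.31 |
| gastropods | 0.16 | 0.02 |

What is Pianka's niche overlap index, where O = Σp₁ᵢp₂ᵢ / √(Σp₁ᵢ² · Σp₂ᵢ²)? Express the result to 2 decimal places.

0.46

Σ p₁ᵢp₂ᵢ = 0.0176 + 0.0075 + 0.0034 + 0.0040 + 0.0476 + 0.0016 + 0.0062 + 0.0032 = 0.0911
Σp_1ᵢ² = 0.08² + 0.15² + 0.17² + 0.20² + 0.14² + 0.08² + 0.02² + 0.16² = 0.0064 + 0.0225 + 0.0289 + 0.0400 + 0.0196 + 0.0064 + 0.0004 + 0.0256 = 0.1498
Σp_2ᵢ² = 0.22² + 0.05² + 0.02² + 0.02² + 0.34² + 0.02² + 0.31² + 0.02² = 0.0484 + 0.0025 + 0.0004 + 0.0004 + 0.1156 + 0.0004 + 0.0961 + 0.0004 = 0.2642
O = 0.0911 / √(0.1498 × 0.2642) = 0.0911 / 0.19894 = 0.4579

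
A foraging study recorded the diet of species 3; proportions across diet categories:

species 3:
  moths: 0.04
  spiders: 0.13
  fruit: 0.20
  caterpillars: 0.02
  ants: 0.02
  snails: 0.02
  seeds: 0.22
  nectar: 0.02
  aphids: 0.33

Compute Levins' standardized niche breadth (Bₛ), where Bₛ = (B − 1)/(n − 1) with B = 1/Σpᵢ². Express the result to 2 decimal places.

Σpᵢ² = 0.04² + 0.13² + 0.20² + 0.02² + 0.02² + 0.02² + 0.22² + 0.02² + 0.33² = 0.0016 + 0.0169 + 0.0400 + 0.0004 + 0.0004 + 0.0004 + 0.0484 + 0.0004 + 0.1089 = 0.2174
B = 1 / 0.2174 = 4.5998
Bₛ = (B − 1)/(n − 1) = (4.5998 − 1)/(9 − 1) = 3.5998/8 = 0.4500

0.45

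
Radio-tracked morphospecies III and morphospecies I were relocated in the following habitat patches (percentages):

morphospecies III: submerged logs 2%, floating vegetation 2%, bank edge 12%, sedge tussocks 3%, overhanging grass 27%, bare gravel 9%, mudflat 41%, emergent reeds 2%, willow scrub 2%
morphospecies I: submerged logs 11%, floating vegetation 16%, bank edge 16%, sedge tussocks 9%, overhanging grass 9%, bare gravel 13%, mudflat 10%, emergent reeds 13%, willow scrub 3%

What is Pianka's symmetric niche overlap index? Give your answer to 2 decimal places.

0.59

Convert percentages to proportions (divide by 100).
Σ p₁ᵢp₂ᵢ = 0.0022 + 0.0032 + 0.0192 + 0.0027 + 0.0243 + 0.0117 + 0.0410 + 0.0026 + 0.0006 = 0.1075
Σp_1ᵢ² = 0.02² + 0.02² + 0.12² + 0.03² + 0.27² + 0.09² + 0.41² + 0.02² + 0.02² = 0.0004 + 0.0004 + 0.0144 + 0.0009 + 0.0729 + 0.0081 + 0.1681 + 0.0004 + 0.0004 = 0.2660
Σp_2ᵢ² = 0.11² + 0.16² + 0.16² + 0.09² + 0.09² + 0.13² + 0.10² + 0.13² + 0.03² = 0.0121 + 0.0256 + 0.0256 + 0.0081 + 0.0081 + 0.0169 + 0.0100 + 0.0169 + 0.0009 = 0.1242
O = 0.1075 / √(0.2660 × 0.1242) = 0.1075 / 0.18176 = 0.5914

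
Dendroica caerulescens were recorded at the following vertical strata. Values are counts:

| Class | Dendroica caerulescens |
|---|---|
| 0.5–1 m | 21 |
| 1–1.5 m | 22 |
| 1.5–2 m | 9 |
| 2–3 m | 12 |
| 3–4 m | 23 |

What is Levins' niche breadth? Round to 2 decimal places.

4.51

Proportions for Dendroica caerulescens (n=87): 21/87=0.2414, 22/87=0.2529, 9/87=0.1034, 12/87=0.1379, 23/87=0.2644
Σpᵢ² = 0.2414² + 0.2529² + 0.1034² + 0.1379² + 0.2644² = 0.058274 + 0.063958 + 0.010692 + 0.019016 + 0.069907 = 0.221847
B = 1 / 0.221847 = 4.5076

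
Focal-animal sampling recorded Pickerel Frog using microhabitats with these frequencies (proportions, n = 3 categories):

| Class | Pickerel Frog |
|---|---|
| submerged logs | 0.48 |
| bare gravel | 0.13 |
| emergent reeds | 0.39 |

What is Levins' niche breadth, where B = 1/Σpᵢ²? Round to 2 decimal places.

Σpᵢ² = 0.48² + 0.13² + 0.39² = 0.2304 + 0.0169 + 0.1521 = 0.3994
B = 1 / 0.3994 = 2.5038

2.50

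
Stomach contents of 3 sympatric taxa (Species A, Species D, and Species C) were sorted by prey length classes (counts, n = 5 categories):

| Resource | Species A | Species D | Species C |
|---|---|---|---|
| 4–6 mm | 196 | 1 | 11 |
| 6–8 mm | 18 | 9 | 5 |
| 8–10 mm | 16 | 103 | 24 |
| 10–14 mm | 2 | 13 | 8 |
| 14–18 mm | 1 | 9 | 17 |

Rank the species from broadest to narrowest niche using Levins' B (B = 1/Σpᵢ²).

Species C > Species D > Species A

Proportions for Species A (n=233): 196/233=0.8412, 18/233=0.0773, 16/233=0.0687, 2/233=0.0086, 1/233=0.0043
Proportions for Species D (n=135): 1/135=0.0074, 9/135=0.0667, 103/135=0.7630, 13/135=0.0963, 9/135=0.0667
Proportions for Species C (n=65): 11/65=0.1692, 5/65=0.0769, 24/65=0.3692, 8/65=0.1231, 17/65=0.2615
Σp_Aᵢ² = 0.8412² + 0.0773² + 0.0687² + 0.0086² + 0.0043² = 0.707617 + 0.005975 + 0.004720 + 0.000074 + 0.000018 = 0.718404
B_A = 1 / 0.718404 = 1.3920
Σp_Dᵢ² = 0.0074² + 0.0667² + 0.7630² + 0.0963² + 0.0667² = 0.000055 + 0.004449 + 0.582169 + 0.009274 + 0.004449 = 0.600396
B_D = 1 / 0.600396 = 1.6656
Σp_Cᵢ² = 0.1692² + 0.0769² + 0.3692² + 0.1231² + 0.2615² = 0.028629 + 0.005914 + 0.136309 + 0.015154 + 0.068382 = 0.254388
B_C = 1 / 0.254388 = 3.9310
Ranking by B (broadest → narrowest): Species C (3.93) > Species D (1.67) > Species A (1.39)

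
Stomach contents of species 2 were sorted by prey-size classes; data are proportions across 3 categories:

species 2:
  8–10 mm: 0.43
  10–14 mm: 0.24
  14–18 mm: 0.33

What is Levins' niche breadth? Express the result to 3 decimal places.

2.846

Σpᵢ² = 0.43² + 0.24² + 0.33² = 0.1849 + 0.0576 + 0.1089 = 0.3514
B = 1 / 0.3514 = 2.84576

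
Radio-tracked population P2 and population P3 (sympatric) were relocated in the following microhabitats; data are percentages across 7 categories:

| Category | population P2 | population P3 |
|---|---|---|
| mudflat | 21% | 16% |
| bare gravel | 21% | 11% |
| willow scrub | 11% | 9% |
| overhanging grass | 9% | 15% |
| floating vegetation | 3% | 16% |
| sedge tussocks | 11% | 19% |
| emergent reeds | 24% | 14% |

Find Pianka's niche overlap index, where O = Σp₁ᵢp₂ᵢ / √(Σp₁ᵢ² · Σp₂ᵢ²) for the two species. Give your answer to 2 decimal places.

0.85

Convert percentages to proportions (divide by 100).
Σ p₁ᵢp₂ᵢ = 0.0336 + 0.0231 + 0.0099 + 0.0135 + 0.0048 + 0.0209 + 0.0336 = 0.1394
Σp_1ᵢ² = 0.21² + 0.21² + 0.11² + 0.09² + 0.03² + 0.11² + 0.24² = 0.0441 + 0.0441 + 0.0121 + 0.0081 + 0.0009 + 0.0121 + 0.0576 = 0.1790
Σp_2ᵢ² = 0.16² + 0.11² + 0.09² + 0.15² + 0.16² + 0.19² + 0.14² = 0.0256 + 0.0121 + 0.0081 + 0.0225 + 0.0256 + 0.0361 + 0.0196 = 0.1496
O = 0.1394 / √(0.1790 × 0.1496) = 0.1394 / 0.16364 = 0.8519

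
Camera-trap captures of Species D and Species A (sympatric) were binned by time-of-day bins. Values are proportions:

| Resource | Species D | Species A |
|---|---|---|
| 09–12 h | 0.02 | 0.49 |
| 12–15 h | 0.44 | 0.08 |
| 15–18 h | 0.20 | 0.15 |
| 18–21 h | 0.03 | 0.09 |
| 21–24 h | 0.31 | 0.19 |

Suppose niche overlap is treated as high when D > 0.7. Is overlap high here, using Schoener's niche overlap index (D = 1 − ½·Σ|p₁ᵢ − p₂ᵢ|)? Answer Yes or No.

Σ|p₁ᵢ − p₂ᵢ| = 0.47 + 0.36 + 0.05 + 0.06 + 0.12 = 1.06
D = 1 − ½ × 1.06 = 1 − 0.530 = 0.4700
D = 0.4700 < 0.7 → No.

No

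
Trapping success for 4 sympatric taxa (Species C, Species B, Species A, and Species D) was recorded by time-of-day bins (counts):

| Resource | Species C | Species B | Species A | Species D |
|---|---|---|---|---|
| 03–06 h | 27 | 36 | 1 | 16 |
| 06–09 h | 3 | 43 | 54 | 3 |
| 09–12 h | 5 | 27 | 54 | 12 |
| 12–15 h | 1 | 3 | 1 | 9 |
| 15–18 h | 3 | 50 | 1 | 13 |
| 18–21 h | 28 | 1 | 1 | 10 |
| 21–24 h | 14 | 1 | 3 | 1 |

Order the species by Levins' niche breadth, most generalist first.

Proportions for Species C (n=81): 27/81=0.3333, 3/81=0.0370, 5/81=0.0617, 1/81=0.0123, 3/81=0.0370, 28/81=0.3457, 14/81=0.1728
Proportions for Species B (n=161): 36/161=0.2236, 43/161=0.2671, 27/161=0.1677, 3/161=0.0186, 50/161=0.3106, 1/161=0.0062, 1/161=0.0062
Proportions for Species A (n=115): 1/115=0.0087, 54/115=0.4696, 54/115=0.4696, 1/115=0.0087, 1/115=0.0087, 1/115=0.0087, 3/115=0.0261
Proportions for Species D (n=64): 16/64=0.2500, 3/64=0.0469, 12/64=0.1875, 9/64=0.1406, 13/64=0.2031, 10/64=0.1563, 1/64=0.0156
Σp_Cᵢ² = 0.3333² + 0.0370² + 0.0617² + 0.0123² + 0.0370² + 0.3457² + 0.1728² = 0.111089 + 0.001369 + 0.003807 + 0.000151 + 0.001369 + 0.119508 + 0.029860 = 0.267153
B_C = 1 / 0.267153 = 3.7432
Σp_Bᵢ² = 0.2236² + 0.2671² + 0.1677² + 0.0186² + 0.3106² + 0.0062² + 0.0062² = 0.049997 + 0.071342 + 0.028123 + 0.000346 + 0.096472 + 0.000038 + 0.000038 = 0.246356
B_B = 1 / 0.246356 = 4.0592
Σp_Aᵢ² = 0.0087² + 0.4696² + 0.4696² + 0.0087² + 0.0087² + 0.0087² + 0.0261² = 0.000076 + 0.220524 + 0.220524 + 0.000076 + 0.000076 + 0.000076 + 0.000681 = 0.442033
B_A = 1 / 0.442033 = 2.2623
Σp_Dᵢ² = 0.2500² + 0.0469² + 0.1875² + 0.1406² + 0.2031² + 0.1563² + 0.0156² = 0.062500 + 0.002200 + 0.035156 + 0.019768 + 0.041250 + 0.024430 + 0.000243 = 0.185547
B_D = 1 / 0.185547 = 5.3895
Ranking by B (broadest → narrowest): Species D (5.39) > Species B (4.06) > Species C (3.74) > Species A (2.26)

Species D > Species B > Species C > Species A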